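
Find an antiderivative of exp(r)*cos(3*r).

3*exp(r)*sin(3*r)/10 + exp(r)*cos(3*r)/10 + C

Let I denote the integral. Integrate by parts with u = cos(3*r), dv = exp(r) dr, so v = exp(r): I = exp(r)*cos(3*r) + 3·∫ exp(r)*sin(3*r) dr.
Apply parts again with u = sin(3*r), dv = exp(r) dr: ∫ exp(r)*sin(3*r) dr = exp(r)*sin(3*r) − 3·I. Substituting back brings back I: I = 3*exp(r)*sin(3*r) + exp(r)*cos(3*r) − 9·I.
Solving for I: (1 + 9)·I equals the remaining terms, so I = (1/10)·(3*exp(r)*sin(3*r) + exp(r)*cos(3*r)).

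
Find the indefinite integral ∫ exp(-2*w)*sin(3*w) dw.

-2*exp(-2*w)*sin(3*w)/13 - 3*exp(-2*w)*cos(3*w)/13 + C

Let I denote the integral. Integrate by parts with u = sin(3*w), dv = exp(-2*w) dw, so v = -exp(-2*w)/2: I = -exp(-2*w)*sin(3*w)/2 + (3/2)·∫ exp(-2*w)*cos(3*w) dw.
Apply parts again with u = cos(3*w), dv = exp(-2*w) dw: ∫ exp(-2*w)*cos(3*w) dw = -exp(-2*w)*cos(3*w)/2 − (3/2)·I. Substituting back brings back I: I = -exp(-2*w)*sin(3*w)/2 - 3*exp(-2*w)*cos(3*w)/4 − (9/4)·I.
Solving for I: (1 + 9/4)·I equals the remaining terms, so I = (4/13)·(-exp(-2*w)*sin(3*w)/2 - 3*exp(-2*w)*cos(3*w)/4).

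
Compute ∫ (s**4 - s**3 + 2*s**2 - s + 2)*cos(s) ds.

Use integration by parts with u = s**4 - s**3 + 2*s**2 - s + 2, dv = cos(s) ds, so v = sin(s).
Apply parts 4 times (tabular method): alternate signs, differentiate u down to 0, integrate dv up.

s**4*sin(s) - s**3*sin(s) + 4*s**3*cos(s) - 10*s**2*sin(s) - 3*s**2*cos(s) + 5*s*sin(s) - 20*s*cos(s) + 22*sin(s) + 5*cos(s) + C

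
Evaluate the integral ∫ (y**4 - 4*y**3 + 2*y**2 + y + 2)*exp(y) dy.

(y**4 - 8*y**3 + 26*y**2 - 51*y + 53)*exp(y) + C

Use integration by parts with u = y**4 - 4*y**3 + 2*y**2 + y + 2, dv = exp(y) dy, so v = exp(y).
Apply parts 4 times (tabular method): alternate signs, differentiate u down to 0, integrate dv up.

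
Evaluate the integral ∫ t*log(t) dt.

t**2*log(t)/2 - t**2/4 + C

Use integration by parts with u = log(t), dv = t dt.
Then du = 1/t dt and v = t**2/2.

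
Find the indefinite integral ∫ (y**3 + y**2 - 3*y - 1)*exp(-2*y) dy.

(-4*y**3 - 10*y**2 + 2*y + 5)*exp(-2*y)/8 + C

Use integration by parts with u = y**3 + y**2 - 3*y - 1, dv = exp(-2*y) dy, so v = -exp(-2*y)/2.
Apply parts 3 times (tabular method): alternate signs, differentiate u down to 0, integrate dv up.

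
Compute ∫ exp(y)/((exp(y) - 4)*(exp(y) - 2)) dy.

Let u = e^y, du = e^y dy.
The integral becomes ∫ du/((u-2)(u-4)); decompose into partial fractions.

log(exp(y) - 4)/2 - log(exp(y) - 2)/2 + C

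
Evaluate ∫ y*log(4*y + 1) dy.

Use integration by parts with u = log(4*y + 1), dv = y dy.
Then du = 4/(4*y + 1) dy and v = y**2/2.

y**2*log(4*y + 1)/2 - y**2/4 + y/8 - log(4*y + 1)/32 + C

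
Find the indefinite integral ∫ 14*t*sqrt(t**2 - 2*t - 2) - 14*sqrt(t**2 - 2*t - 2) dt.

14*(t**2 - 2*t - 2)**(3/2)/3 + C

Let u = t**2 - 2*t - 2, so du = (2*t - 2) dt.
Rewriting, the integral becomes 7·∫ √u du = 7·(2/3)u^(3/2).
Substituting back, u = t**2 - 2*t - 2.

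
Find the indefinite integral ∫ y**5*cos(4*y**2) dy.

y**4*sin(4*y**2)/8 + y**2*cos(4*y**2)/16 - sin(4*y**2)/64 + C

Let u = y², du = 2y dy; rewrite as (1/2)∫ u^2·cos(4u) du.
Now integrate by parts 2 times.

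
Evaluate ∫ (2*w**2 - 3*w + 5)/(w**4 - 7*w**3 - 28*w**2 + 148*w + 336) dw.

Factor the denominator: (w - 7)*(w - 6)*(w + 2)*(w + 4).
Partial-fraction decomposition: -49/(220*(w + 4)) + 19/(144*(w + 2)) - 59/(80*(w - 6)) + 82/(99*(w - 7)).
Integrate each term: A/(w−a) contributes A·log|w−a|.

82*log(w - 7)/99 - 59*log(w - 6)/80 + 19*log(w + 2)/144 - 49*log(w + 4)/220 + C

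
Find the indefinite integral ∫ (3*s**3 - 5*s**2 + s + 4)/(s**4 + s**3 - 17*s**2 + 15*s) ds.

Factor the denominator: s*(s - 3)*(s - 1)*(s + 5).
Partial-fraction decomposition: 167/(80*(s + 5)) - 1/(4*(s - 1)) + 43/(48*(s - 3)) + 4/(15*s).
Integrate each term: A/(s−a) contributes A·log|s−a|.

4*log(s)/15 + 43*log(s - 3)/48 - log(s - 1)/4 + 167*log(s + 5)/80 + C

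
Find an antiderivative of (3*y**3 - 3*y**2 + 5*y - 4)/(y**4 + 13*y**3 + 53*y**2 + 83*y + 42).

Factor the denominator: (y + 1)*(y + 2)*(y + 3)*(y + 7).
Partial-fraction decomposition: 81/(8*(y + 7)) - 127/(8*(y + 3)) + 10/(y + 2) - 5/(4*(y + 1)).
Integrate each term: A/(y−a) contributes A·log|y−a|.

-5*log(y + 1)/4 + 10*log(y + 2) - 127*log(y + 3)/8 + 81*log(y + 7)/8 + C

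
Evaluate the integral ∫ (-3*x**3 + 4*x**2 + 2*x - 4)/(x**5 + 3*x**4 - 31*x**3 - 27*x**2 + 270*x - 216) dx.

-2845*log(x - 3)/15876 - log(x - 1)/140 - 122*log(x + 4)/245 + 388*log(x + 6)/567 + 43/(126*x - 378) + C

Factor the denominator: (x - 3)**2*(x - 1)*(x + 4)*(x + 6).
Partial-fraction decomposition: 388/(567*(x + 6)) - 122/(245*(x + 4)) - 1/(140*(x - 1)) - 2845/(15876*(x - 3)) - 43/(126*(x - 3)**2).
Integrate each term; A/(x−a) gives A·log|x−a|; A/(x−a)² gives −A/(x−a).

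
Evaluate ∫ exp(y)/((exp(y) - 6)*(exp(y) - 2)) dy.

log(exp(y) - 6)/4 - log(exp(y) - 2)/4 + C

Let u = e^y, du = e^y dy.
The integral becomes ∫ du/((u-2)(u-6)); decompose into partial fractions.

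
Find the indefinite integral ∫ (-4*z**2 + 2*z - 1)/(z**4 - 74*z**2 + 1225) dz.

Factor the denominator: (z - 7)*(z - 5)*(z + 5)*(z + 7).
Partial-fraction decomposition: 211/(336*(z + 7)) - 37/(80*(z + 5)) + 91/(240*(z - 5)) - 61/(112*(z - 7)).
Integrate each term: A/(z−a) contributes A·log|z−a|.

-61*log(z - 7)/112 + 91*log(z - 5)/240 - 37*log(z + 5)/80 + 211*log(z + 7)/336 + C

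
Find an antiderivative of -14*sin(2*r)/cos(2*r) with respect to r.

7*log(cos(2*r)) + C

Let u = cos(2*r), so du = (-2*sin(2*r)) dr.
Rewriting, the integral becomes 7·∫ 1/u du = 7·log(u).
Substituting back, u = cos(2*r).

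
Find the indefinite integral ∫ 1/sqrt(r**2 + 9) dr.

Substitute r = 3·tan(θ), so dr = 3·sec(θ)^2 dθ and the radical becomes sqrt(r**2 + 9) = 3·sec(θ) by the Pythagorean identity.
Integrate the resulting trig expression in θ, then back-substitute tan(θ) = r/3, sec(θ) = sqrt(r**2 + 9)/3 (absorbing any constant into C).

log(r + sqrt(r**2 + 9)) + C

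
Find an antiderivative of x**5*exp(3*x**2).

(9*x**4 - 6*x**2 + 2)*exp(3*x**2)/54 + C

Let u = x², du = 2x dx; rewrite as (1/2)∫ u^2·exp(3u) du.
Now integrate by parts 2 times.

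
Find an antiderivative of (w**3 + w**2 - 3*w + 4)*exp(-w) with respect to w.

Use integration by parts with u = w**3 + w**2 - 3*w + 4, dv = exp(-w) dw, so v = -exp(-w).
Apply parts 3 times (tabular method): alternate signs, differentiate u down to 0, integrate dv up.

(-w**3 - 4*w**2 - 5*w - 9)*exp(-w) + C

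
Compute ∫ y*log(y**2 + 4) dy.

Let u = y**2 + 4, so du = (2*y) dy.
The integral becomes (1/2)·∫ log(u) du; integrate by parts with u′=log(u), dv′=du.

y**2*log(y**2 + 4)/2 - y**2/2 + 2*log(y**2 + 4) + C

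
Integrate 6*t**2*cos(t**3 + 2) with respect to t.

Let u = t**3 + 2, so du = (3*t**2) dt.
Rewriting, the integral becomes 2·∫ cos(u) du = 2·sin(u).
Substituting back, u = t**3 + 2.

2*sin(t**3 + 2) + C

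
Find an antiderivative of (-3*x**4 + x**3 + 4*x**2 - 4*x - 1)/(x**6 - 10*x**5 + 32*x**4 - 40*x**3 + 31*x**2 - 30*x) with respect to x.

log(x)/30 - 557*log(x - 5)/260 + 193*log(x - 3)/60 - 11*log(x - 2)/10 - log(x**2 + 1)/260 + 17*atan(x)/65 + C

Factor the denominator: x*(x - 5)*(x - 3)*(x - 2)*(x**2 + 1).
Partial-fraction decomposition: -(x - 34)/(130*(x**2 + 1)) - 11/(10*(x - 2)) + 193/(60*(x - 3)) - 557/(260*(x - 5)) + 1/(30*x).
Integrate each term; A/(x−a) gives A·log|x−a|; the (Bx+D)/(x²+p²) term gives a log and an atan.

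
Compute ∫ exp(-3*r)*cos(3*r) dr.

exp(-3*r)*sin(3*r)/6 - exp(-3*r)*cos(3*r)/6 + C

Let I denote the integral. Integrate by parts with u = cos(3*r), dv = exp(-3*r) dr, so v = -exp(-3*r)/3: I = -exp(-3*r)*cos(3*r)/3 − ∫ exp(-3*r)*sin(3*r) dr.
Apply parts again with u = sin(3*r), dv = exp(-3*r) dr: ∫ exp(-3*r)*sin(3*r) dr = -exp(-3*r)*sin(3*r)/3 + I. Substituting back brings back I: I = exp(-3*r)*sin(3*r)/3 - exp(-3*r)*cos(3*r)/3 − I.
Solving for I: (1 + 1)·I equals the remaining terms, so I = (1/2)·(exp(-3*r)*sin(3*r)/3 - exp(-3*r)*cos(3*r)/3).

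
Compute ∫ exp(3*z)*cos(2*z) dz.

2*exp(3*z)*sin(2*z)/13 + 3*exp(3*z)*cos(2*z)/13 + C

Let I denote the integral. Integrate by parts with u = cos(2*z), dv = exp(3*z) dz, so v = exp(3*z)/3: I = exp(3*z)*cos(2*z)/3 + (2/3)·∫ exp(3*z)*sin(2*z) dz.
Apply parts again with u = sin(2*z), dv = exp(3*z) dz: ∫ exp(3*z)*sin(2*z) dz = exp(3*z)*sin(2*z)/3 − (2/3)·I. Substituting back brings back I: I = 2*exp(3*z)*sin(2*z)/9 + exp(3*z)*cos(2*z)/3 − (4/9)·I.
Solving for I: (1 + 4/9)·I equals the remaining terms, so I = (9/13)·(2*exp(3*z)*sin(2*z)/9 + exp(3*z)*cos(2*z)/3).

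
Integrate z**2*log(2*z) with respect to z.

Use integration by parts with u = log(2*z), dv = z**2 dz.
Then du = 1/z dz and v = z**3/3.

z**3*(log(z) + log(2))/3 - z**3/9 + C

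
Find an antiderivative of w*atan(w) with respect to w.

Use integration by parts with u = arctan(w), dv = w dw.
Then du = 1/(w**2 + 1) dw.

w**2*atan(w)/2 - w/2 + atan(w)/2 + C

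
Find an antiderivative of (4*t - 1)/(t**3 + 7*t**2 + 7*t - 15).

Factor the denominator: (t - 1)*(t + 3)*(t + 5).
Partial-fraction decomposition: -7/(4*(t + 5)) + 13/(8*(t + 3)) + 1/(8*(t - 1)).
Integrate each term: A/(t−a) contributes A·log|t−a|.

log(t - 1)/8 + 13*log(t + 3)/8 - 7*log(t + 5)/4 + C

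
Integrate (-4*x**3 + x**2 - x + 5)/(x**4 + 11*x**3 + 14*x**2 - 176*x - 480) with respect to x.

-239*log(x - 4)/720 - 281*log(x + 4)/16 + 535*log(x + 5)/9 - 911*log(x + 6)/20 + C

Factor the denominator: (x - 4)*(x + 4)*(x + 5)*(x + 6).
Partial-fraction decomposition: -911/(20*(x + 6)) + 535/(9*(x + 5)) - 281/(16*(x + 4)) - 239/(720*(x - 4)).
Integrate each term: A/(x−a) contributes A·log|x−a|.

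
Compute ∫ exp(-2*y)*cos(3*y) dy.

Let I denote the integral. Integrate by parts with u = cos(3*y), dv = exp(-2*y) dy, so v = -exp(-2*y)/2: I = -exp(-2*y)*cos(3*y)/2 − (3/2)·∫ exp(-2*y)*sin(3*y) dy.
Apply parts again with u = sin(3*y), dv = exp(-2*y) dy: ∫ exp(-2*y)*sin(3*y) dy = -exp(-2*y)*sin(3*y)/2 + (3/2)·I. Substituting back brings back I: I = 3*exp(-2*y)*sin(3*y)/4 - exp(-2*y)*cos(3*y)/2 − (9/4)·I.
Solving for I: (1 + 9/4)·I equals the remaining terms, so I = (4/13)·(3*exp(-2*y)*sin(3*y)/4 - exp(-2*y)*cos(3*y)/2).

3*exp(-2*y)*sin(3*y)/13 - 2*exp(-2*y)*cos(3*y)/13 + C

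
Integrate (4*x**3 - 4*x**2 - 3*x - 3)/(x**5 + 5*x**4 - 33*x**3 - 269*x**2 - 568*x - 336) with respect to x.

72*log(x - 7)/605 + log(x + 1)/18 - 69*log(x + 3)/10 + 7324*log(x + 4)/1089 - 311/(33*x + 132) + C

Factor the denominator: (x - 7)*(x + 1)*(x + 3)*(x + 4)**2.
Partial-fraction decomposition: 7324/(1089*(x + 4)) + 311/(33*(x + 4)**2) - 69/(10*(x + 3)) + 1/(18*(x + 1)) + 72/(605*(x - 7)).
Integrate each term; A/(x−a) gives A·log|x−a|; A/(x−a)² gives −A/(x−a).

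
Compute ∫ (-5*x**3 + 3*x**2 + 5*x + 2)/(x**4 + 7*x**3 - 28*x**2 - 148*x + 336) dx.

-25*log(x - 4)/22 + log(x - 2)/9 + 29*log(x + 6)/2 - 1829*log(x + 7)/99 + C

Factor the denominator: (x - 4)*(x - 2)*(x + 6)*(x + 7).
Partial-fraction decomposition: -1829/(99*(x + 7)) + 29/(2*(x + 6)) + 1/(9*(x - 2)) - 25/(22*(x - 4)).
Integrate each term: A/(x−a) contributes A·log|x−a|.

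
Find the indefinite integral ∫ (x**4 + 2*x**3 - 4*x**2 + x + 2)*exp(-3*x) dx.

(-27*x**4 - 90*x**3 + 18*x**2 - 15*x - 59)*exp(-3*x)/81 + C

Use integration by parts with u = x**4 + 2*x**3 - 4*x**2 + x + 2, dv = exp(-3*x) dx, so v = -exp(-3*x)/3.
Apply parts 4 times (tabular method): alternate signs, differentiate u down to 0, integrate dv up.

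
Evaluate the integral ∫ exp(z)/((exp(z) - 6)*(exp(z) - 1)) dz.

log(exp(z) - 6)/5 - log(exp(z) - 1)/5 + C

Let u = e^z, du = e^z dz.
The integral becomes ∫ du/((u-6)(u-1)); decompose into partial fractions.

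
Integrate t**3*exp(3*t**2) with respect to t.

(3*t**2 - 1)*exp(3*t**2)/18 + C

Let u = t², du = 2t dt; rewrite as (1/2)∫ u^1·exp(3u) du.
Now integrate by parts 1 time.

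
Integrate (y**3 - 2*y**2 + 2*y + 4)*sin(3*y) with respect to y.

Use integration by parts with u = y**3 - 2*y**2 + 2*y + 4, dv = sin(3*y) dy, so v = -cos(3*y)/3.
Apply parts 3 times (tabular method): alternate signs, differentiate u down to 0, integrate dv up.

-y**3*cos(3*y)/3 + y**2*sin(3*y)/3 + 2*y**2*cos(3*y)/3 - 4*y*sin(3*y)/9 - 4*y*cos(3*y)/9 + 4*sin(3*y)/27 - 40*cos(3*y)/27 + C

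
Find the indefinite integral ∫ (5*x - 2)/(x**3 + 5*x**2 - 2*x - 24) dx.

4*log(x - 2)/15 + 17*log(x + 3)/5 - 11*log(x + 4)/3 + C

Factor the denominator: (x - 2)*(x + 3)*(x + 4).
Partial-fraction decomposition: -11/(3*(x + 4)) + 17/(5*(x + 3)) + 4/(15*(x - 2)).
Integrate each term: A/(x−a) contributes A·log|x−a|.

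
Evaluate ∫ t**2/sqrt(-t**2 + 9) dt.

-t*sqrt(-t**2 + 9)/2 + 9*asin(t/3)/2 + C

Substitute t = 3·sin(θ), so dt = 3·cos(θ) dθ and the radical becomes sqrt(-t**2 + 9) = 3·cos(θ) by the Pythagorean identity.
Integrate the resulting trig expression in θ, then back-substitute θ = asin(t/3), sin(θ) = t/3, cos(θ) = sqrt(-t**2 + 9)/3 (absorbing any constant into C).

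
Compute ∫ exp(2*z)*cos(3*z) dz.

3*exp(2*z)*sin(3*z)/13 + 2*exp(2*z)*cos(3*z)/13 + C

Let I denote the integral. Integrate by parts with u = cos(3*z), dv = exp(2*z) dz, so v = exp(2*z)/2: I = exp(2*z)*cos(3*z)/2 + (3/2)·∫ exp(2*z)*sin(3*z) dz.
Apply parts again with u = sin(3*z), dv = exp(2*z) dz: ∫ exp(2*z)*sin(3*z) dz = exp(2*z)*sin(3*z)/2 − (3/2)·I. Substituting back brings back I: I = 3*exp(2*z)*sin(3*z)/4 + exp(2*z)*cos(3*z)/2 − (9/4)·I.
Solving for I: (1 + 9/4)·I equals the remaining terms, so I = (4/13)·(3*exp(2*z)*sin(3*z)/4 + exp(2*z)*cos(3*z)/2).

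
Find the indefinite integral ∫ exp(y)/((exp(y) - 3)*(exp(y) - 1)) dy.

Let u = e^y, du = e^y dy.
The integral becomes ∫ du/((u-3)(u-1)); decompose into partial fractions.

log(exp(y) - 3)/2 - log(exp(y) - 1)/2 + C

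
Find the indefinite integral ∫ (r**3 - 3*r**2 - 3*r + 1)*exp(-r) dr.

(-r**3 + 3*r + 2)*exp(-r) + C

Use integration by parts with u = r**3 - 3*r**2 - 3*r + 1, dv = exp(-r) dr, so v = -exp(-r).
Apply parts 3 times (tabular method): alternate signs, differentiate u down to 0, integrate dv up.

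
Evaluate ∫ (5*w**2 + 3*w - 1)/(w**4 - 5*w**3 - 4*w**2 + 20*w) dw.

Factor the denominator: w*(w - 5)*(w - 2)*(w + 2).
Partial-fraction decomposition: -13/(56*(w + 2)) - 25/(24*(w - 2)) + 139/(105*(w - 5)) - 1/(20*w).
Integrate each term: A/(w−a) contributes A·log|w−a|.

-log(w)/20 + 139*log(w - 5)/105 - 25*log(w - 2)/24 - 13*log(w + 2)/56 + C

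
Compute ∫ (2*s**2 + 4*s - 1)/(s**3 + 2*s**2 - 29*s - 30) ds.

Factor the denominator: (s - 5)*(s + 1)*(s + 6).
Partial-fraction decomposition: 47/(55*(s + 6)) + 1/(10*(s + 1)) + 23/(22*(s - 5)).
Integrate each term: A/(s−a) contributes A·log|s−a|.

23*log(s - 5)/22 + log(s + 1)/10 + 47*log(s + 6)/55 + C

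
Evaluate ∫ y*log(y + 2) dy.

Use integration by parts with u = log(y + 2), dv = y dy.
Then du = 1/(y + 2) dy and v = y**2/2.

y**2*log(y + 2)/2 - y**2/4 + y - 2*log(y + 2) + C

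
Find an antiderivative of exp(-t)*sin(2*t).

Let I denote the integral. Integrate by parts with u = sin(2*t), dv = exp(-t) dt, so v = -exp(-t): I = -exp(-t)*sin(2*t) + 2·∫ exp(-t)*cos(2*t) dt.
Apply parts again with u = cos(2*t), dv = exp(-t) dt: ∫ exp(-t)*cos(2*t) dt = -exp(-t)*cos(2*t) − 2·I. Substituting back brings back I: I = -exp(-t)*sin(2*t) - 2*exp(-t)*cos(2*t) − 4·I.
Solving for I: (1 + 4)·I equals the remaining terms, so I = (1/5)·(-exp(-t)*sin(2*t) - 2*exp(-t)*cos(2*t)).

-exp(-t)*sin(2*t)/5 - 2*exp(-t)*cos(2*t)/5 + C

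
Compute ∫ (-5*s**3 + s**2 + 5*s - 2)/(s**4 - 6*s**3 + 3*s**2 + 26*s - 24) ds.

-143*log(s - 4)/9 + 113*log(s - 3)/10 - log(s - 1)/18 - 16*log(s + 2)/45 + C

Factor the denominator: (s - 4)*(s - 3)*(s - 1)*(s + 2).
Partial-fraction decomposition: -16/(45*(s + 2)) - 1/(18*(s - 1)) + 113/(10*(s - 3)) - 143/(9*(s - 4)).
Integrate each term: A/(s−a) contributes A·log|s−a|.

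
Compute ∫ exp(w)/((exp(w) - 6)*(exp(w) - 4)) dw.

log(exp(w) - 6)/2 - log(exp(w) - 4)/2 + C

Let u = e^w, du = e^w dw.
The integral becomes ∫ du/((u-4)(u-6)); decompose into partial fractions.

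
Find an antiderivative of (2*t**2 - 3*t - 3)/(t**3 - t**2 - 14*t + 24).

6*log(t - 3)/7 + log(t - 2)/6 + 41*log(t + 4)/42 + C

Factor the denominator: (t - 3)*(t - 2)*(t + 4).
Partial-fraction decomposition: 41/(42*(t + 4)) + 1/(6*(t - 2)) + 6/(7*(t - 3)).
Integrate each term: A/(t−a) contributes A·log|t−a|.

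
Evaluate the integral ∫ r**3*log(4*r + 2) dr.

r**4*log(4*r + 2)/4 - r**4/16 + r**3/24 - r**2/32 + r/32 - log(2*r + 1)/64 + C

Use integration by parts with u = log(4*r + 2), dv = r**3 dr.
Then du = 4/(4*r + 2) dr and v = r**4/4.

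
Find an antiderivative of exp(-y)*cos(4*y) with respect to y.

4*exp(-y)*sin(4*y)/17 - exp(-y)*cos(4*y)/17 + C

Let I denote the integral. Integrate by parts with u = cos(4*y), dv = exp(-y) dy, so v = -exp(-y): I = -exp(-y)*cos(4*y) − 4·∫ exp(-y)*sin(4*y) dy.
Apply parts again with u = sin(4*y), dv = exp(-y) dy: ∫ exp(-y)*sin(4*y) dy = -exp(-y)*sin(4*y) + 4·I. Substituting back brings back I: I = 4*exp(-y)*sin(4*y) - exp(-y)*cos(4*y) − 16·I.
Solving for I: (1 + 16)·I equals the remaining terms, so I = (1/17)·(4*exp(-y)*sin(4*y) - exp(-y)*cos(4*y)).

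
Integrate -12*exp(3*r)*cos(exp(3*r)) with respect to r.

Let u = exp(3*r), so du = (3*exp(3*r)) dr.
Rewriting, the integral becomes -4·∫ cos(u) du = -4·sin(u).
Substituting back, u = exp(3*r).

-4*sin(exp(3*r)) + C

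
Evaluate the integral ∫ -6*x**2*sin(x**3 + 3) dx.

2*cos(x**3 + 3) + C

Let u = x**3 + 3, so du = (3*x**2) dx.
Rewriting, the integral becomes -2·∫ sin(u) du = -2·-cos(u).
Substituting back, u = x**3 + 3.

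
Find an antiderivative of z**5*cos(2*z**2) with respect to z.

Let u = z², du = 2z dz; rewrite as (1/2)∫ u^2·cos(2u) du.
Now integrate by parts 2 times.

z**4*sin(2*z**2)/4 + z**2*cos(2*z**2)/4 - sin(2*z**2)/8 + C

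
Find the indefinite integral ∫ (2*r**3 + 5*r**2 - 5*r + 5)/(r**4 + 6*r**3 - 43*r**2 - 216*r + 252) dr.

587*log(r - 6)/780 - log(r - 1)/40 - 31*log(r + 6)/12 + 401*log(r + 7)/104 + C

Factor the denominator: (r - 6)*(r - 1)*(r + 6)*(r + 7).
Partial-fraction decomposition: 401/(104*(r + 7)) - 31/(12*(r + 6)) - 1/(40*(r - 1)) + 587/(780*(r - 6)).
Integrate each term: A/(r−a) contributes A·log|r−a|.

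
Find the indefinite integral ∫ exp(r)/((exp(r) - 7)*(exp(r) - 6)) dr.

log(exp(r) - 7) - log(exp(r) - 6) + C

Let u = e^r, du = e^r dr.
The integral becomes ∫ du/((u-7)(u-6)); decompose into partial fractions.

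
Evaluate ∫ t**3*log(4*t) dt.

t**4*(log(t) + 2*log(2))/4 - t**4/16 + C

Use integration by parts with u = log(4*t), dv = t**3 dt.
Then du = 1/t dt and v = t**4/4.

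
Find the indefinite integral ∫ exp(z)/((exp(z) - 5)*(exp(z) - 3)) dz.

Let u = e^z, du = e^z dz.
The integral becomes ∫ du/((u-5)(u-3)); decompose into partial fractions.

log(exp(z) - 5)/2 - log(exp(z) - 3)/2 + C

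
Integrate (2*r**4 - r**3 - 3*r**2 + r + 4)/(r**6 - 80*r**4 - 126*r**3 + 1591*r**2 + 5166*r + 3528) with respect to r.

Factor the denominator: (r - 7)**2*(r + 1)*(r + 3)*(r + 4)*(r + 6).
Partial-fraction decomposition: -1349/(2535*(r + 6)) + 8/(11*(r + 4)) - 163/(600*(r + 3)) + 1/(640*(r + 1)) + 446049/(5948800*(r - 7)) + 393/(1040*(r - 7)**2).
Integrate each term; A/(r−a) gives A·log|r−a|; A/(r−a)² gives −A/(r−a).

446049*log(r - 7)/5948800 + log(r + 1)/640 - 163*log(r + 3)/600 + 8*log(r + 4)/11 - 1349*log(r + 6)/2535 - 393/(1040*r - 7280) + C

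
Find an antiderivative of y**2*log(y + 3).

y**3*log(y + 3)/3 - y**3/9 + y**2/2 - 3*y + 9*log(y + 3) + C

Use integration by parts with u = log(y + 3), dv = y**2 dy.
Then du = 1/(y + 3) dy and v = y**3/3.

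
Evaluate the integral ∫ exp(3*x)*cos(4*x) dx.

Let I denote the integral. Integrate by parts with u = cos(4*x), dv = exp(3*x) dx, so v = exp(3*x)/3: I = exp(3*x)*cos(4*x)/3 + (4/3)·∫ exp(3*x)*sin(4*x) dx.
Apply parts again with u = sin(4*x), dv = exp(3*x) dx: ∫ exp(3*x)*sin(4*x) dx = exp(3*x)*sin(4*x)/3 − (4/3)·I. Substituting back brings back I: I = 4*exp(3*x)*sin(4*x)/9 + exp(3*x)*cos(4*x)/3 − (16/9)·I.
Solving for I: (1 + 16/9)·I equals the remaining terms, so I = (9/25)·(4*exp(3*x)*sin(4*x)/9 + exp(3*x)*cos(4*x)/3).

4*exp(3*x)*sin(4*x)/25 + 3*exp(3*x)*cos(4*x)/25 + C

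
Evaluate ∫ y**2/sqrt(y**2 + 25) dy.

Substitute y = 5·tan(θ), so dy = 5·sec(θ)^2 dθ and the radical becomes sqrt(y**2 + 25) = 5·sec(θ) by the Pythagorean identity.
Integrate the resulting trig expression in θ, then back-substitute tan(θ) = y/5, sec(θ) = sqrt(y**2 + 25)/5 (absorbing any constant into C).

y*sqrt(y**2 + 25)/2 - 25*log(y + sqrt(y**2 + 25))/2 + C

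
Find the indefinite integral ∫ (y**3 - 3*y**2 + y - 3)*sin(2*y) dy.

Use integration by parts with u = y**3 - 3*y**2 + y - 3, dv = sin(2*y) dy, so v = -cos(2*y)/2.
Apply parts 3 times (tabular method): alternate signs, differentiate u down to 0, integrate dv up.

-y**3*cos(2*y)/2 + 3*y**2*sin(2*y)/4 + 3*y**2*cos(2*y)/2 - 3*y*sin(2*y)/2 + y*cos(2*y)/4 - sin(2*y)/8 + 3*cos(2*y)/4 + C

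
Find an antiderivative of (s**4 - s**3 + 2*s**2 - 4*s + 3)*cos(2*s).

s**4*sin(2*s)/2 - s**3*sin(2*s)/2 + s**3*cos(2*s) - s**2*sin(2*s)/2 - 3*s**2*cos(2*s)/4 - 5*s*sin(2*s)/4 - s*cos(2*s)/2 + 7*sin(2*s)/4 - 5*cos(2*s)/8 + C

Use integration by parts with u = s**4 - s**3 + 2*s**2 - 4*s + 3, dv = cos(2*s) ds, so v = sin(2*s)/2.
Apply parts 4 times (tabular method): alternate signs, differentiate u down to 0, integrate dv up.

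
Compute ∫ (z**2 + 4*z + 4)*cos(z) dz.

Use integration by parts with u = z**2 + 4*z + 4, dv = cos(z) dz, so v = sin(z).
Apply parts 2 times (tabular method): alternate signs, differentiate u down to 0, integrate dv up.

z**2*sin(z) + 4*z*sin(z) + 2*z*cos(z) + 2*sin(z) + 4*cos(z) + C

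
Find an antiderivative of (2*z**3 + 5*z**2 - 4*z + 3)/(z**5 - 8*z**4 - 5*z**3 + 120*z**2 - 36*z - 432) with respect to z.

Factor the denominator: (z - 6)*(z - 4)*(z - 3)*(z + 2)*(z + 3).
Partial-fraction decomposition: 1/(63*(z + 3)) - 1/(16*(z + 2)) + 1/(z - 3) - 65/(28*(z - 4)) + 197/(144*(z - 6)).
Integrate each term: A/(z−a) contributes A·log|z−a|.

197*log(z - 6)/144 - 65*log(z - 4)/28 + log(z - 3) - log(z + 2)/16 + log(z + 3)/63 + C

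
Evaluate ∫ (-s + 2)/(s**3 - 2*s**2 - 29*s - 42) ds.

-log(s - 7)/18 - 4*log(s + 2)/9 + log(s + 3)/2 + C

Factor the denominator: (s - 7)*(s + 2)*(s + 3).
Partial-fraction decomposition: 1/(2*(s + 3)) - 4/(9*(s + 2)) - 1/(18*(s - 7)).
Integrate each term: A/(s−a) contributes A·log|s−a|.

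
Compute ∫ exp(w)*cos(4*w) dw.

Let I denote the integral. Integrate by parts with u = cos(4*w), dv = exp(w) dw, so v = exp(w): I = exp(w)*cos(4*w) + 4·∫ exp(w)*sin(4*w) dw.
Apply parts again with u = sin(4*w), dv = exp(w) dw: ∫ exp(w)*sin(4*w) dw = exp(w)*sin(4*w) − 4·I. Substituting back brings back I: I = 4*exp(w)*sin(4*w) + exp(w)*cos(4*w) − 16·I.
Solving for I: (1 + 16)·I equals the remaining terms, so I = (1/17)·(4*exp(w)*sin(4*w) + exp(w)*cos(4*w)).

4*exp(w)*sin(4*w)/17 + exp(w)*cos(4*w)/17 + C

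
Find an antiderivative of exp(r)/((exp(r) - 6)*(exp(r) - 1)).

Let u = e^r, du = e^r dr.
The integral becomes ∫ du/((u-1)(u-6)); decompose into partial fractions.

log(exp(r) - 6)/5 - log(exp(r) - 1)/5 + C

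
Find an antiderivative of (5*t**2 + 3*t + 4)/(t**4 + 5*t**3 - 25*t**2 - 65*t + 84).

Factor the denominator: (t - 4)*(t - 1)*(t + 3)*(t + 7).
Partial-fraction decomposition: -57/(88*(t + 7)) + 5/(14*(t + 3)) - 1/(8*(t - 1)) + 32/(77*(t - 4)).
Integrate each term: A/(t−a) contributes A·log|t−a|.

32*log(t - 4)/77 - log(t - 1)/8 + 5*log(t + 3)/14 - 57*log(t + 7)/88 + C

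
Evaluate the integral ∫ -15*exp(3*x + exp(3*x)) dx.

Let u = exp(3*x), so du = (3*exp(3*x)) dx.
Rewriting, the integral becomes -5·∫ e^u du = -5·e^u.
Substituting back, u = exp(3*x).

-5*exp(exp(3*x)) + C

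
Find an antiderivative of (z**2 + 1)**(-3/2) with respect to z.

z/sqrt(z**2 + 1) + C

Substitute z = tan(θ), so dz = sec(θ)^2 dθ and the radical becomes sqrt(z**2 + 1) = sec(θ) by the Pythagorean identity.
Integrate the resulting trig expression in θ, then back-substitute tan(θ) = z, sec(θ) = sqrt(z**2 + 1) (absorbing any constant into C).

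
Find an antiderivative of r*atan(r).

Use integration by parts with u = arctan(r), dv = r dr.
Then du = 1/(r**2 + 1) dr.

r**2*atan(r)/2 - r/2 + atan(r)/2 + C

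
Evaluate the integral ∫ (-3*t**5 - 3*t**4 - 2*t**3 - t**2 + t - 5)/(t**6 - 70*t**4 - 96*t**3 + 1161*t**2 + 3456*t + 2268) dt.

Factor the denominator: (t - 7)*(t - 6)*(t + 1)*(t + 3)**2*(t + 6).
Partial-fraction decomposition: -305/(108*(t + 6)) + 33319/(24300*(t + 3)) - 523/(540*(t + 3)**2) - 1/(224*(t + 1)) + 27683/(6804*(t - 6)) - 4489/(800*(t - 7)).
Integrate each term; A/(t−a) gives A·log|t−a|; A/(t−a)² gives −A/(t−a).

-4489*log(t - 7)/800 + 27683*log(t - 6)/6804 - log(t + 1)/224 + 33319*log(t + 3)/24300 - 305*log(t + 6)/108 + 523/(540*t + 1620) + C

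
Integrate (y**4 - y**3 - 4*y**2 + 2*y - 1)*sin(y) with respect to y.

-y**4*cos(y) + 4*y**3*sin(y) + y**3*cos(y) - 3*y**2*sin(y) + 16*y**2*cos(y) - 32*y*sin(y) - 8*y*cos(y) + 8*sin(y) - 31*cos(y) + C

Use integration by parts with u = y**4 - y**3 - 4*y**2 + 2*y - 1, dv = sin(y) dy, so v = -cos(y).
Apply parts 4 times (tabular method): alternate signs, differentiate u down to 0, integrate dv up.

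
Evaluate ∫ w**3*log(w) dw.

w**4*log(w)/4 - w**4/16 + C

Use integration by parts with u = log(w), dv = w**3 dw.
Then du = 1/w dw and v = w**4/4.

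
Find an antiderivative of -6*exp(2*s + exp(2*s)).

-3*exp(exp(2*s)) + C

Let u = exp(2*s), so du = (2*exp(2*s)) ds.
Rewriting, the integral becomes -3·∫ e^u du = -3·e^u.
Substituting back, u = exp(2*s).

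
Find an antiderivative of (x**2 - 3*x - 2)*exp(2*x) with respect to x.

Use integration by parts with u = x**2 - 3*x - 2, dv = exp(2*x) dx, so v = exp(2*x)/2.
Apply parts 2 times (tabular method): alternate signs, differentiate u down to 0, integrate dv up.

(x**2 - 4*x)*exp(2*x)/2 + C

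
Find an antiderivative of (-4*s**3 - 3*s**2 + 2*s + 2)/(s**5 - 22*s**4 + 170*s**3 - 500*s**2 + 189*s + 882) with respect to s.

11509*log(s - 7)/256 - 958*log(s - 6)/21 + 127*log(s - 3)/192 + log(s + 1)/1792 + 1503/(32*s - 224) + C

Factor the denominator: (s - 7)**2*(s - 6)*(s - 3)*(s + 1).
Partial-fraction decomposition: 1/(1792*(s + 1)) + 127/(192*(s - 3)) - 958/(21*(s - 6)) + 11509/(256*(s - 7)) - 1503/(32*(s - 7)**2).
Integrate each term; A/(s−a) gives A·log|s−a|; A/(s−a)² gives −A/(s−a).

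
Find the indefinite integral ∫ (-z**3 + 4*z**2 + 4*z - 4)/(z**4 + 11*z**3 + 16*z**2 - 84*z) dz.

log(z)/21 + log(z - 2)/12 + 83*log(z + 6)/12 - 169*log(z + 7)/21 + C

Factor the denominator: z*(z - 2)*(z + 6)*(z + 7).
Partial-fraction decomposition: -169/(21*(z + 7)) + 83/(12*(z + 6)) + 1/(12*(z - 2)) + 1/(21*z).
Integrate each term: A/(z−a) contributes A·log|z−a|.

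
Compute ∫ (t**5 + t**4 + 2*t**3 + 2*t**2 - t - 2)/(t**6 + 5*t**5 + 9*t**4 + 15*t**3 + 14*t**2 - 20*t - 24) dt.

log(t - 1)/40 + log(t + 1)/20 - log(t + 2) + 197*log(t + 3)/104 + log(t**2 + 4)/65 - 19*atan(t/2)/130 + C

Factor the denominator: (t - 1)*(t + 1)*(t + 2)*(t + 3)*(t**2 + 4).
Partial-fraction decomposition: (2*t - 19)/(65*(t**2 + 4)) + 197/(104*(t + 3)) - 1/(t + 2) + 1/(20*(t + 1)) + 1/(40*(t - 1)).
Integrate each term; A/(t−a) gives A·log|t−a|; the (Bt+D)/(t²+p²) term gives a log and an atan.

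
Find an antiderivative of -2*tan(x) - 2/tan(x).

Let u = tan(x), so du = (tan(x)**2 + 1) dx.
Rewriting, the integral becomes -2·∫ 1/u du = -2·log(u).
Substituting back, u = tan(x).

-2*log(tan(x)) + C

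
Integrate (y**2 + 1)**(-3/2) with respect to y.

y/sqrt(y**2 + 1) + C

Substitute y = tan(θ), so dy = sec(θ)^2 dθ and the radical becomes sqrt(y**2 + 1) = sec(θ) by the Pythagorean identity.
Integrate the resulting trig expression in θ, then back-substitute tan(θ) = y, sec(θ) = sqrt(y**2 + 1) (absorbing any constant into C).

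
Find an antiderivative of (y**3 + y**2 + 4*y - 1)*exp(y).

(y**3 - 2*y**2 + 8*y - 9)*exp(y) + C

Use integration by parts with u = y**3 + y**2 + 4*y - 1, dv = exp(y) dy, so v = exp(y).
Apply parts 3 times (tabular method): alternate signs, differentiate u down to 0, integrate dv up.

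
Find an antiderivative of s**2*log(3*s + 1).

Use integration by parts with u = log(3*s + 1), dv = s**2 ds.
Then du = 3/(3*s + 1) ds and v = s**3/3.

s**3*log(3*s + 1)/3 - s**3/9 + s**2/18 - s/27 + log(3*s + 1)/81 + C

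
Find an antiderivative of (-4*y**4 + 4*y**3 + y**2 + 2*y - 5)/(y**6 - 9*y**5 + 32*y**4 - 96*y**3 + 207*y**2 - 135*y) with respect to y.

Factor the denominator: y*(y - 5)*(y - 3)*(y - 1)*(y**2 + 9).
Partial-fraction decomposition: (1108*y + 933)/(2295*(y**2 + 9)) - 1/(40*(y - 1)) + 103/(108*(y - 3)) - 197/(136*(y - 5)) + 1/(27*y).
Integrate each term; A/(y−a) gives A·log|y−a|; the (By+D)/(y²+p²) term gives a log and an atan.

log(y)/27 - 197*log(y - 5)/136 + 103*log(y - 3)/108 - log(y - 1)/40 + 554*log(y**2 + 9)/2295 + 311*atan(y/3)/2295 + C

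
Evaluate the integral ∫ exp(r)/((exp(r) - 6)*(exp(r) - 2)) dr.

Let u = e^r, du = e^r dr.
The integral becomes ∫ du/((u-6)(u-2)); decompose into partial fractions.

log(exp(r) - 6)/4 - log(exp(r) - 2)/4 + C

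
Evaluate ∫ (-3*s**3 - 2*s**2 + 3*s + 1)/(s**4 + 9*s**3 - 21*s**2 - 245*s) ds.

Factor the denominator: s*(s - 5)*(s + 7)**2.
Partial-fraction decomposition: -17131/(7056*(s + 7)) + 911/(84*(s + 7)**2) - 409/(720*(s - 5)) - 1/(245*s).
Integrate each term; A/(s−a) gives A·log|s−a|; A/(s−a)² gives −A/(s−a).

-log(s)/245 - 409*log(s - 5)/720 - 17131*log(s + 7)/7056 - 911/(84*s + 588) + C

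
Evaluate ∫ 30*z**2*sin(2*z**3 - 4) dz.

Let u = 2*z**3 - 4, so du = (6*z**2) dz.
Rewriting, the integral becomes 5·∫ sin(u) du = 5·-cos(u).
Substituting back, u = 2*z**3 - 4.

-5*cos(2*z**3 - 4) + C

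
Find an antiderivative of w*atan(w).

w**2*atan(w)/2 - w/2 + atan(w)/2 + C

Use integration by parts with u = arctan(w), dv = w dw.
Then du = 1/(w**2 + 1) dw.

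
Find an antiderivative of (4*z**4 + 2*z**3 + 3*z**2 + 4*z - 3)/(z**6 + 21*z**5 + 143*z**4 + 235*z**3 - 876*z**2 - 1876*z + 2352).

97*log(z - 2)/3888 - log(z - 1)/224 + 185*log(z + 4)/108 - 4833*log(z + 6)/112 + 322069*log(z + 7)/7776 - 4517/(108*z + 756) + C

Factor the denominator: (z - 2)*(z - 1)*(z + 4)*(z + 6)*(z + 7)**2.
Partial-fraction decomposition: 322069/(7776*(z + 7)) + 4517/(108*(z + 7)**2) - 4833/(112*(z + 6)) + 185/(108*(z + 4)) - 1/(224*(z - 1)) + 97/(3888*(z - 2)).
Integrate each term; A/(z−a) gives A·log|z−a|; A/(z−a)² gives −A/(z−a).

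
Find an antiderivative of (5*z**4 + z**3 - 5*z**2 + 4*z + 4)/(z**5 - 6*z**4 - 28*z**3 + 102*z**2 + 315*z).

Factor the denominator: z*(z - 7)*(z - 5)*(z + 3)**2.
Partial-fraction decomposition: 7141/(5760*(z + 3)) - 65/(48*(z + 3)**2) - 3149/(640*(z - 5)) + 2427/(280*(z - 7)) + 4/(315*z).
Integrate each term; A/(z−a) gives A·log|z−a|; A/(z−a)² gives −A/(z−a).

4*log(z)/315 + 2427*log(z - 7)/280 - 3149*log(z - 5)/640 + 7141*log(z + 3)/5760 + 65/(48*z + 144) + C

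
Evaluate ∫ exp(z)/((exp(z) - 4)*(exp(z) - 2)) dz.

log(exp(z) - 4)/2 - log(exp(z) - 2)/2 + C

Let u = e^z, du = e^z dz.
The integral becomes ∫ du/((u-2)(u-4)); decompose into partial fractions.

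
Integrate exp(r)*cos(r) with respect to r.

exp(r)*sin(r)/2 + exp(r)*cos(r)/2 + C

Let I denote the integral. Integrate by parts with u = cos(r), dv = exp(r) dr, so v = exp(r): I = exp(r)*cos(r) + ∫ exp(r)*sin(r) dr.
Apply parts again with u = sin(r), dv = exp(r) dr: ∫ exp(r)*sin(r) dr = exp(r)*sin(r) − I. Substituting back brings back I: I = exp(r)*sin(r) + exp(r)*cos(r) − I.
Solving for I: (1 + 1)·I equals the remaining terms, so I = (1/2)·(exp(r)*sin(r) + exp(r)*cos(r)).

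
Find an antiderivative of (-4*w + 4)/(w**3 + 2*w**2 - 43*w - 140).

-2*log(w - 7)/11 - 20*log(w + 4)/11 + 2*log(w + 5) + C

Factor the denominator: (w - 7)*(w + 4)*(w + 5).
Partial-fraction decomposition: 2/(w + 5) - 20/(11*(w + 4)) - 2/(11*(w - 7)).
Integrate each term: A/(w−a) contributes A·log|w−a|.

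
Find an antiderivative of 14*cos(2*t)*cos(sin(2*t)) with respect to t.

7*sin(sin(2*t)) + C

Let u = sin(2*t), so du = (2*cos(2*t)) dt.
Rewriting, the integral becomes 7·∫ cos(u) du = 7·sin(u).
Substituting back, u = sin(2*t).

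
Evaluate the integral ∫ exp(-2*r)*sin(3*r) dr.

-2*exp(-2*r)*sin(3*r)/13 - 3*exp(-2*r)*cos(3*r)/13 + C

Let I denote the integral. Integrate by parts with u = sin(3*r), dv = exp(-2*r) dr, so v = -exp(-2*r)/2: I = -exp(-2*r)*sin(3*r)/2 + (3/2)·∫ exp(-2*r)*cos(3*r) dr.
Apply parts again with u = cos(3*r), dv = exp(-2*r) dr: ∫ exp(-2*r)*cos(3*r) dr = -exp(-2*r)*cos(3*r)/2 − (3/2)·I. Substituting back brings back I: I = -exp(-2*r)*sin(3*r)/2 - 3*exp(-2*r)*cos(3*r)/4 − (9/4)·I.
Solving for I: (1 + 9/4)·I equals the remaining terms, so I = (4/13)·(-exp(-2*r)*sin(3*r)/2 - 3*exp(-2*r)*cos(3*r)/4).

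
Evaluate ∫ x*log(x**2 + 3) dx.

x**2*log(x**2 + 3)/2 - x**2/2 + 3*log(x**2 + 3)/2 + C

Let u = x**2 + 3, so du = (2*x) dx.
The integral becomes (1/2)·∫ log(u) du; integrate by parts with u′=log(u), dv′=du.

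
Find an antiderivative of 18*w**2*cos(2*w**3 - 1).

Let u = 2*w**3 - 1, so du = (6*w**2) dw.
Rewriting, the integral becomes 3·∫ cos(u) du = 3·sin(u).
Substituting back, u = 2*w**3 - 1.

3*sin(2*w**3 - 1) + C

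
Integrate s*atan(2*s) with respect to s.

Use integration by parts with u = arctan(2*s), dv = s ds.
Then du = 2/(4*s**2 + 1) ds.

s**2*atan(2*s)/2 - s/4 + atan(2*s)/8 + C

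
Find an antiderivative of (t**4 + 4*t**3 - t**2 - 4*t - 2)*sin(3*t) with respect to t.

-t**4*cos(3*t)/3 + 4*t**3*sin(3*t)/9 - 4*t**3*cos(3*t)/3 + 4*t**2*sin(3*t)/3 + 7*t**2*cos(3*t)/9 - 14*t*sin(3*t)/27 + 20*t*cos(3*t)/9 - 20*sin(3*t)/27 + 40*cos(3*t)/81 + C

Use integration by parts with u = t**4 + 4*t**3 - t**2 - 4*t - 2, dv = sin(3*t) dt, so v = -cos(3*t)/3.
Apply parts 4 times (tabular method): alternate signs, differentiate u down to 0, integrate dv up.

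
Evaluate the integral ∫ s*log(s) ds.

Use integration by parts with u = log(s), dv = s ds.
Then du = 1/s ds and v = s**2/2.

s**2*log(s)/2 - s**2/4 + C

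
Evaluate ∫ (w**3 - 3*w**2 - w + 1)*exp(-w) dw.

Use integration by parts with u = w**3 - 3*w**2 - w + 1, dv = exp(-w) dw, so v = -exp(-w).
Apply parts 3 times (tabular method): alternate signs, differentiate u down to 0, integrate dv up.

(-w**3 + w)*exp(-w) + C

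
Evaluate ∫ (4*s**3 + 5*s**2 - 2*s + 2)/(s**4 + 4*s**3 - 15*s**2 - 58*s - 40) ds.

11*log(s - 4)/9 - log(s + 1)/4 - log(s + 2)/3 + 121*log(s + 5)/36 + C

Factor the denominator: (s - 4)*(s + 1)*(s + 2)*(s + 5).
Partial-fraction decomposition: 121/(36*(s + 5)) - 1/(3*(s + 2)) - 1/(4*(s + 1)) + 11/(9*(s - 4)).
Integrate each term: A/(s−a) contributes A·log|s−a|.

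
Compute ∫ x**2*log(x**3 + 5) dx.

Let u = x**3 + 5, so du = (3*x**2) dx.
The integral becomes (1/3)·∫ log(u) du; integrate by parts with u′=log(u), dv′=du.

x**3*log(x**3 + 5)/3 - x**3/3 + 5*log(x**3 + 5)/3 + C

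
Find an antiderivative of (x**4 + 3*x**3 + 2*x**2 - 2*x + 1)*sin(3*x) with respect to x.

Use integration by parts with u = x**4 + 3*x**3 + 2*x**2 - 2*x + 1, dv = sin(3*x) dx, so v = -cos(3*x)/3.
Apply parts 4 times (tabular method): alternate signs, differentiate u down to 0, integrate dv up.

-x**4*cos(3*x)/3 + 4*x**3*sin(3*x)/9 - x**3*cos(3*x) + x**2*sin(3*x) - 2*x**2*cos(3*x)/9 + 4*x*sin(3*x)/27 + 4*x*cos(3*x)/3 - 4*sin(3*x)/9 - 23*cos(3*x)/81 + C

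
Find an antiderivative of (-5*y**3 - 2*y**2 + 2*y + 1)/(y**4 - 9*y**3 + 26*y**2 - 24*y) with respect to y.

Factor the denominator: y*(y - 4)*(y - 3)*(y - 2).
Partial-fraction decomposition: -43/(4*(y - 2)) + 146/(3*(y - 3)) - 343/(8*(y - 4)) - 1/(24*y).
Integrate each term: A/(y−a) contributes A·log|y−a|.

-log(y)/24 - 343*log(y - 4)/8 + 146*log(y - 3)/3 - 43*log(y - 2)/4 + C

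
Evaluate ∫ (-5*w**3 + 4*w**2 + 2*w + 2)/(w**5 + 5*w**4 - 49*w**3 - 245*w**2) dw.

Factor the denominator: w**2*(w - 7)*(w + 5)*(w + 7).
Partial-fraction decomposition: 1899/(1372*(w + 7)) - 239/(200*(w + 5)) - 501/(2744*(w - 7)) - 8/(1225*w) - 2/(245*w**2).
Integrate each term; A/(w−a) gives A·log|w−a|; A/(w−a)² gives −A/(w−a).

-8*log(w)/1225 - 501*log(w - 7)/2744 - 239*log(w + 5)/200 + 1899*log(w + 7)/1372 + 2/(245*w) + C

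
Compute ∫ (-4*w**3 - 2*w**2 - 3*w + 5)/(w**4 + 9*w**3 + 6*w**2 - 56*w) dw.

-5*log(w)/56 - 41*log(w - 2)/108 + 241*log(w + 4)/72 - 1300*log(w + 7)/189 + C

Factor the denominator: w*(w - 2)*(w + 4)*(w + 7).
Partial-fraction decomposition: -1300/(189*(w + 7)) + 241/(72*(w + 4)) - 41/(108*(w - 2)) - 5/(56*w).
Integrate each term: A/(w−a) contributes A·log|w−a|.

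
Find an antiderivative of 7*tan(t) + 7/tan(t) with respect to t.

7*log(tan(t)) + C

Let u = tan(t), so du = (tan(t)**2 + 1) dt.
Rewriting, the integral becomes 7·∫ 1/u du = 7·log(u).
Substituting back, u = tan(t).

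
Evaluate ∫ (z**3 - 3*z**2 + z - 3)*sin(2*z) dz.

Use integration by parts with u = z**3 - 3*z**2 + z - 3, dv = sin(2*z) dz, so v = -cos(2*z)/2.
Apply parts 3 times (tabular method): alternate signs, differentiate u down to 0, integrate dv up.

-z**3*cos(2*z)/2 + 3*z**2*sin(2*z)/4 + 3*z**2*cos(2*z)/2 - 3*z*sin(2*z)/2 + z*cos(2*z)/4 - sin(2*z)/8 + 3*cos(2*z)/4 + C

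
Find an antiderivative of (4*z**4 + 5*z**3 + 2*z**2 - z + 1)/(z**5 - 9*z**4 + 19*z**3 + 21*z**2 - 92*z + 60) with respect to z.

Factor the denominator: (z - 5)*(z - 3)*(z - 2)*(z - 1)*(z + 2).
Partial-fraction decomposition: 1/(12*(z + 2)) - 11/(24*(z - 1)) + 37/(4*(z - 2)) - 95/(4*(z - 3)) + 151/(8*(z - 5)).
Integrate each term: A/(z−a) contributes A·log|z−a|.

151*log(z - 5)/8 - 95*log(z - 3)/4 + 37*log(z - 2)/4 - 11*log(z - 1)/24 + log(z + 2)/12 + C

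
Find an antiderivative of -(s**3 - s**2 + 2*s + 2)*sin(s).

s**3*cos(s) - 3*s**2*sin(s) - s**2*cos(s) + 2*s*sin(s) - 4*s*cos(s) + 4*sin(s) + 4*cos(s) + C

Use integration by parts with u = s**3 - s**2 + 2*s + 2, dv = -sin(s) ds, so v = cos(s).
Apply parts 3 times (tabular method): alternate signs, differentiate u down to 0, integrate dv up.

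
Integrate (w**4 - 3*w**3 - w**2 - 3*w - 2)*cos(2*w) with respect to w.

w**4*sin(2*w)/2 - 3*w**3*sin(2*w)/2 + w**3*cos(2*w) - 2*w**2*sin(2*w) - 9*w**2*cos(2*w)/4 + 3*w*sin(2*w)/4 - 2*w*cos(2*w) + 3*cos(2*w)/8 + C

Use integration by parts with u = w**4 - 3*w**3 - w**2 - 3*w - 2, dv = cos(2*w) dw, so v = sin(2*w)/2.
Apply parts 4 times (tabular method): alternate signs, differentiate u down to 0, integrate dv up.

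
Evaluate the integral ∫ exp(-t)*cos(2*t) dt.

2*exp(-t)*sin(2*t)/5 - exp(-t)*cos(2*t)/5 + C

Let I denote the integral. Integrate by parts with u = cos(2*t), dv = exp(-t) dt, so v = -exp(-t): I = -exp(-t)*cos(2*t) − 2·∫ exp(-t)*sin(2*t) dt.
Apply parts again with u = sin(2*t), dv = exp(-t) dt: ∫ exp(-t)*sin(2*t) dt = -exp(-t)*sin(2*t) + 2·I. Substituting back brings back I: I = 2*exp(-t)*sin(2*t) - exp(-t)*cos(2*t) − 4·I.
Solving for I: (1 + 4)·I equals the remaining terms, so I = (1/5)·(2*exp(-t)*sin(2*t) - exp(-t)*cos(2*t)).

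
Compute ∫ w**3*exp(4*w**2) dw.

Let u = w², du = 2w dw; rewrite as (1/2)∫ u^1·exp(4u) du.
Now integrate by parts 1 time.

(4*w**2 - 1)*exp(4*w**2)/32 + C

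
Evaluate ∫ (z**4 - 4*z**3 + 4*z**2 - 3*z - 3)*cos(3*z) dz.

z**4*sin(3*z)/3 - 4*z**3*sin(3*z)/3 + 4*z**3*cos(3*z)/9 + 8*z**2*sin(3*z)/9 - 4*z**2*cos(3*z)/3 - z*sin(3*z)/9 + 16*z*cos(3*z)/27 - 97*sin(3*z)/81 - cos(3*z)/27 + C

Use integration by parts with u = z**4 - 4*z**3 + 4*z**2 - 3*z - 3, dv = cos(3*z) dz, so v = sin(3*z)/3.
Apply parts 4 times (tabular method): alternate signs, differentiate u down to 0, integrate dv up.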